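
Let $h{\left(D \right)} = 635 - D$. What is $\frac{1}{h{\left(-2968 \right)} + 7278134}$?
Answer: $\frac{1}{7281737} \approx 1.3733 \cdot 10^{-7}$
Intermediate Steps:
$\frac{1}{h{\left(-2968 \right)} + 7278134} = \frac{1}{\left(635 - -2968\right) + 7278134} = \frac{1}{\left(635 + 2968\right) + 7278134} = \frac{1}{3603 + 7278134} = \frac{1}{7281737}$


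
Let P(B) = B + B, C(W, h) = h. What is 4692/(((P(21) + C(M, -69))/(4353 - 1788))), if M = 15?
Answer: -445740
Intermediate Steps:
P(B) = 2*B
4692/(((P(21) + C(M, -69))/(4353 - 1788))) = 4692/(((2*21 - 69)/(4353 - 1788))) = 4692/(((42 - 69)/2565)) = 4692/((-27*1/2565)) = 4692/(-1/95) = 4692*(-95) = -445740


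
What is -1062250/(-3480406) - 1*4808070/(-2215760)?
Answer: 954386336821/385587219928 ≈ 2.4752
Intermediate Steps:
-1062250/(-3480406) - 1*4808070/(-2215760) = -1062250*(-1/3480406) - 4808070*(-1/2215760) = 531125/1740203 + 480807/221576 = 954386336821/385587219928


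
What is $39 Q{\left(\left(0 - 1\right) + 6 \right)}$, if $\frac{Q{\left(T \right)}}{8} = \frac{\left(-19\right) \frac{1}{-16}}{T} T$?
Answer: $\frac{741}{2} \approx 370.5$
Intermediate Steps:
$Q{\left(T \right)} = \frac{19}{2}$ ($Q{\left(T \right)} = 8 \frac{\left(-19\right) \frac{1}{-16}}{T} T = 8 \frac{\left(-19\right) \left(- \frac{1}{16}\right)}{T} T = 8 \frac{19}{16 T} T = 8 \cdot \frac{19}{16} = \frac{19}{2}$)
$39 Q{\left(\left(0 - 1\right) + 6 \right)} = 39 \cdot \frac{19}{2} = \frac{741}{2}$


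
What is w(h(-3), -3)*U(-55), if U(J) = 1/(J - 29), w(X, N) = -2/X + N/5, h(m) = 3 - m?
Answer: 1/90 ≈ 0.011111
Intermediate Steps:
w(X, N) = -2/X + N/5 (w(X, N) = -2/X + N*(1/5) = -2/X + N/5)
U(J) = 1/(-29 + J)
w(h(-3), -3)*U(-55) = (-2/(3 - 1*(-3)) + (1/5)*(-3))/(-29 - 55) = (-2/(3 + 3) - 3/5)/(-84) = (-2/6 - 3/5)*(-1/84) = (-2*1/6 - 3/5)*(-1/84) = (-1/3 - 3/5)*(-1/84) = -14/15*(-1/84) = 1/90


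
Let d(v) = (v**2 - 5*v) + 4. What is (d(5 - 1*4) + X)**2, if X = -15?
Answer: 225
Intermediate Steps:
d(v) = 4 + v**2 - 5*v
(d(5 - 1*4) + X)**2 = ((4 + (5 - 1*4)**2 - 5*(5 - 1*4)) - 15)**2 = ((4 + (5 - 4)**2 - 5*(5 - 4)) - 15)**2 = ((4 + 1**2 - 5*1) - 15)**2 = ((4 + 1 - 5) - 15)**2 = (0 - 15)**2 = (-15)**2 = 225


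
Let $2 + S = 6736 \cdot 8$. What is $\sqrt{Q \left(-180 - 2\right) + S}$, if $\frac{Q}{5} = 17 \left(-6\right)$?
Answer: $7 \sqrt{2994} \approx 383.02$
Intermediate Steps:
$Q = -510$ ($Q = 5 \cdot 17 \left(-6\right) = 5 \left(-102\right) = -510$)
$S = 53886$ ($S = -2 + 6736 \cdot 8 = -2 + 53888 = 53886$)
$\sqrt{Q \left(-180 - 2\right) + S} = \sqrt{- 510 \left(-180 - 2\right) + 53886} = \sqrt{\left(-510\right) \left(-182\right) + 53886} = \sqrt{92820 + 53886} = \sqrt{146706} = 7 \sqrt{2994}$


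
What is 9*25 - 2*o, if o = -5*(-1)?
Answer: 215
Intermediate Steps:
o = 5
9*25 - 2*o = 9*25 - 2*5 = 225 - 10 = 215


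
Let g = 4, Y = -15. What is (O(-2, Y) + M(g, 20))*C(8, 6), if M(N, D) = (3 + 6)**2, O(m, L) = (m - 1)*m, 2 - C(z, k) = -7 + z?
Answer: 87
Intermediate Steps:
C(z, k) = 9 - z (C(z, k) = 2 - (-7 + z) = 2 + (7 - z) = 9 - z)
O(m, L) = m*(-1 + m) (O(m, L) = (-1 + m)*m = m*(-1 + m))
M(N, D) = 81 (M(N, D) = 9**2 = 81)
(O(-2, Y) + M(g, 20))*C(8, 6) = (-2*(-1 - 2) + 81)*(9 - 1*8) = (-2*(-3) + 81)*(9 - 8) = (6 + 81)*1 = 87*1 = 87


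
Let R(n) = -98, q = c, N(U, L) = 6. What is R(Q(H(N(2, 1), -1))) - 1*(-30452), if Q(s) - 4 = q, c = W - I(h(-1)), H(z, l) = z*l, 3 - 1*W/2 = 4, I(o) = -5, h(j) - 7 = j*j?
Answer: 30354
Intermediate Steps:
h(j) = 7 + j² (h(j) = 7 + j*j = 7 + j²)
W = -2 (W = 6 - 2*4 = 6 - 8 = -2)
H(z, l) = l*z
c = 3 (c = -2 - 1*(-5) = -2 + 5 = 3)
q = 3
Q(s) = 7 (Q(s) = 4 + 3 = 7)
R(Q(H(N(2, 1), -1))) - 1*(-30452) = -98 - 1*(-30452) = -98 + 30452 = 30354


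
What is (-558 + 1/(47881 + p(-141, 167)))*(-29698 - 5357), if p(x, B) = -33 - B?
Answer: 932673224835/47681 ≈ 1.9561e+7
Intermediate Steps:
(-558 + 1/(47881 + p(-141, 167)))*(-29698 - 5357) = (-558 + 1/(47881 + (-33 - 1*167)))*(-29698 - 5357) = (-558 + 1/(47881 + (-33 - 167)))*(-35055) = (-558 + 1/(47881 - 200))*(-35055) = (-558 + 1/47681)*(-35055) = -26605997/47681*(-35055) = 932673224835/47681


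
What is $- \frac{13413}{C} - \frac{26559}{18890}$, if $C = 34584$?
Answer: $- \frac{195314671}{108881960} \approx -1.7938$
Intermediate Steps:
$- \frac{13413}{C} - \frac{26559}{18890} = - \frac{13413}{34584} - \frac{26559}{18890} = \left(-13413\right) \frac{1}{34584} - \frac{26559}{18890} = - \frac{4471}{11528} - \frac{26559}{18890} = - \frac{195314671}{108881960}$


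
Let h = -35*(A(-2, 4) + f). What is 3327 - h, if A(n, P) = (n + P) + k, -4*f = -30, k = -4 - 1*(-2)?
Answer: 7179/2 ≈ 3589.5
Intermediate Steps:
k = -2 (k = -4 + 2 = -2)
f = 15/2 (f = -1/4*(-30) = 15/2 ≈ 7.5000)
A(n, P) = -2 + P + n (A(n, P) = (n + P) - 2 = (P + n) - 2 = -2 + P + n)
h = -525/2 (h = -35*((-2 + 4 - 2) + 15/2) = -35*(0 + 15/2) = -35*15/2 = -525/2 ≈ -262.50)
3327 - h = 3327 - 1*(-525/2) = 3327 + 525/2 = 7179/2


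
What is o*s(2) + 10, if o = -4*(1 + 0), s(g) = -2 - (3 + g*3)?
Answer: 54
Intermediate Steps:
s(g) = -5 - 3*g (s(g) = -2 - (3 + 3*g) = -2 + (-3 - 3*g) = -5 - 3*g)
o = -4 (o = -4*1 = -4)
o*s(2) + 10 = -4*(-5 - 3*2) + 10 = -4*(-5 - 6) + 10 = -4*(-11) + 10 = 44 + 10 = 54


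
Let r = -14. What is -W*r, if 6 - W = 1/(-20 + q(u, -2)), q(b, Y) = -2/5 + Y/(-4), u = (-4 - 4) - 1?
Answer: 16856/199 ≈ 84.703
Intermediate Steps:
u = -9 (u = -8 - 1 = -9)
q(b, Y) = -⅖ - Y/4 (q(b, Y) = -2*⅕ + Y*(-¼) = -⅖ - Y/4)
W = 1204/199 (W = 6 - 1/(-20 + (-⅖ - ¼*(-2))) = 6 - 1/(-20 + (-⅖ + ½)) = 6 - 1/(-20 + ⅒) = 6 - 1/(-199/10) = 6 - 1*(-10/199) = 6 + 10/199 = 1204/199 ≈ 6.0502)
-W*r = -1204*(-14)/199 = -1*(-16856/199) = 16856/199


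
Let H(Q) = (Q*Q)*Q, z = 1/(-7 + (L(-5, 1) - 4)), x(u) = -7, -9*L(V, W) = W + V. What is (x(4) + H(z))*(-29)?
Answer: 174068266/857375 ≈ 203.02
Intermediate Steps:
L(V, W) = -V/9 - W/9 (L(V, W) = -(W + V)/9 = -(V + W)/9 = -V/9 - W/9)
z = -9/95 (z = 1/(-7 + ((-1/9*(-5) - 1/9*1) - 4)) = 1/(-7 + ((5/9 - 1/9) - 4)) = 1/(-7 + (4/9 - 4)) = 1/(-7 - 32/9) = 1/(-95/9) = -9/95 ≈ -0.094737)
H(Q) = Q**3 (H(Q) = Q**2*Q = Q**3)
(x(4) + H(z))*(-29) = (-7 + (-9/95)**3)*(-29) = (-7 - 729/857375)*(-29) = -6002354/857375*(-29) = 174068266/857375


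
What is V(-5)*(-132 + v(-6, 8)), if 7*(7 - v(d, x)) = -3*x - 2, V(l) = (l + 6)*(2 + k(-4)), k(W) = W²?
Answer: -15282/7 ≈ -2183.1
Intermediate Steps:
V(l) = 108 + 18*l (V(l) = (l + 6)*(2 + (-4)²) = (6 + l)*(2 + 16) = (6 + l)*18 = 108 + 18*l)
v(d, x) = 51/7 + 3*x/7 (v(d, x) = 7 - (-3*x - 2)/7 = 7 - (-2 - 3*x)/7 = 7 + (2/7 + 3*x/7) = 51/7 + 3*x/7)
V(-5)*(-132 + v(-6, 8)) = (108 + 18*(-5))*(-132 + (51/7 + (3/7)*8)) = (108 - 90)*(-132 + (51/7 + 24/7)) = 18*(-132 + 75/7) = 18*(-849/7) = -15282/7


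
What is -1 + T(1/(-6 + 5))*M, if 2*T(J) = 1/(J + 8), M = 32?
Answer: 9/7 ≈ 1.2857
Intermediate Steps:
T(J) = 1/(2*(8 + J)) (T(J) = 1/(2*(J + 8)) = 1/(2*(8 + J)))
-1 + T(1/(-6 + 5))*M = -1 + (1/(2*(8 + 1/(-6 + 5))))*32 = -1 + (1/(2*(8 + 1/(-1))))*32 = -1 + (1/(2*(8 - 1)))*32 = -1 + ((1/2)/7)*32 = -1 + ((1/2)*(1/7))*32 = -1 + (1/14)*32 = -1 + 16/7 = 9/7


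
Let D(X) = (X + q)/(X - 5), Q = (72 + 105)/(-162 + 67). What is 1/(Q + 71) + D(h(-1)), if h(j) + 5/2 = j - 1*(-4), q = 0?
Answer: -5713/59112 ≈ -0.096647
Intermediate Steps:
Q = -177/95 (Q = 177/(-95) = 177*(-1/95) = -177/95 ≈ -1.8632)
h(j) = 3/2 + j (h(j) = -5/2 + (j - 1*(-4)) = -5/2 + (j + 4) = -5/2 + (4 + j) = 3/2 + j)
D(X) = X/(-5 + X) (D(X) = (X + 0)/(X - 5) = X/(-5 + X))
1/(Q + 71) + D(h(-1)) = 1/(-177/95 + 71) + (3/2 - 1)/(-5 + (3/2 - 1)) = 1/(6568/95) + 1/(2*(-5 + ½)) = 95/6568 + 1/(2*(-9/2)) = 95/6568 + (½)*(-2/9) = 95/6568 - ⅑ = -5713/59112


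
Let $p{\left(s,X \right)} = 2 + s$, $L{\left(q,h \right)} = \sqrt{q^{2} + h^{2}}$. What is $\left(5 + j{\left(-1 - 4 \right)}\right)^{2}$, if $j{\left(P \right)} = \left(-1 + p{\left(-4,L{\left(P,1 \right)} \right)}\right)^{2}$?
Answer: $196$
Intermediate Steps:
$L{\left(q,h \right)} = \sqrt{h^{2} + q^{2}}$
$j{\left(P \right)} = 9$ ($j{\left(P \right)} = \left(-1 + \left(2 - 4\right)\right)^{2} = \left(-1 - 2\right)^{2} = \left(-3\right)^{2} = 9$)
$\left(5 + j{\left(-1 - 4 \right)}\right)^{2} = \left(5 + 9\right)^{2} = 14^{2} = 196$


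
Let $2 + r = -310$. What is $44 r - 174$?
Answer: $-13902$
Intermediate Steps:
$r = -312$ ($r = -2 - 310 = -312$)
$44 r - 174 = 44 \left(-312\right) - 174 = -13728 - 174 = -13902$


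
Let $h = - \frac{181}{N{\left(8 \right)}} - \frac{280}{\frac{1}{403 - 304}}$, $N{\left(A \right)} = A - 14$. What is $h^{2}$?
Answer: $\frac{27602167321}{36} \approx 7.6673 \cdot 10^{8}$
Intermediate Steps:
$N{\left(A \right)} = -14 + A$
$h = - \frac{166139}{6}$ ($h = - \frac{181}{-14 + 8} - \frac{280}{\frac{1}{403 - 304}} = - \frac{181}{-6} - \frac{280}{\frac{1}{403 - 304}} = \left(-181\right) \left(- \frac{1}{6}\right) - \frac{280}{\frac{1}{403 - 304}} = \frac{181}{6} - \frac{280}{\frac{1}{99}} = \frac{181}{6} - 280 \frac{1}{\frac{1}{99}} = \frac{181}{6} - 27720 = - \frac{166139}{6} \approx -27690.0$)
$h^{2} = \left(- \frac{166139}{6}\right)^{2} = \frac{27602167321}{36}$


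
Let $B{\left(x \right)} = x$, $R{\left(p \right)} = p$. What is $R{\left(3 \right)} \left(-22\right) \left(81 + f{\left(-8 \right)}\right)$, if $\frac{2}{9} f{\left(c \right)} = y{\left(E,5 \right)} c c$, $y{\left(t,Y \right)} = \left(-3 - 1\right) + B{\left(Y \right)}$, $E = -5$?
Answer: $-24354$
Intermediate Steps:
$y{\left(t,Y \right)} = -4 + Y$ ($y{\left(t,Y \right)} = \left(-3 - 1\right) + Y = -4 + Y$)
$f{\left(c \right)} = \frac{9 c^{2}}{2}$ ($f{\left(c \right)} = \frac{9 \left(-4 + 5\right) c c}{2} = \frac{9 \cdot 1 c c}{2} = \frac{9 c c}{2} = \frac{9 c^{2}}{2}$)
$R{\left(3 \right)} \left(-22\right) \left(81 + f{\left(-8 \right)}\right) = 3 \left(-22\right) \left(81 + \frac{9 \left(-8\right)^{2}}{2}\right) = - 66 \left(81 + \frac{9}{2} \cdot 64\right) = - 66 \left(81 + 288\right) = \left(-66\right) 369 = -24354$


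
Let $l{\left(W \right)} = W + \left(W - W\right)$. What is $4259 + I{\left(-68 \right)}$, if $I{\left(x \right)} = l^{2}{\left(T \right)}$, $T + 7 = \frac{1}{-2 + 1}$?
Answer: $4323$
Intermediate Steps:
$T = -8$ ($T = -7 + \frac{1}{-2 + 1} = -7 + \frac{1}{-1} = -7 - 1 = -8$)
$l{\left(W \right)} = W$ ($l{\left(W \right)} = W + 0 = W$)
$I{\left(x \right)} = 64$ ($I{\left(x \right)} = \left(-8\right)^{2} = 64$)
$4259 + I{\left(-68 \right)} = 4259 + 64 = 4323$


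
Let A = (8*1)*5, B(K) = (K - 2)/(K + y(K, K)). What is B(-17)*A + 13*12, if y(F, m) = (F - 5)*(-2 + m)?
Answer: 61796/401 ≈ 154.10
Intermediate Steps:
y(F, m) = (-5 + F)*(-2 + m)
B(K) = (-2 + K)/(10 + K² - 6*K) (B(K) = (K - 2)/(K + (10 - 5*K - 2*K + K*K)) = (-2 + K)/(K + (10 - 5*K - 2*K + K²)) = (-2 + K)/(K + (10 + K² - 7*K)) = (-2 + K)/(10 + K² - 6*K))
A = 40 (A = 8*5 = 40)
B(-17)*A + 13*12 = ((-2 - 17)/(10 + (-17)² - 6*(-17)))*40 + 13*12 = (-19/(10 + 289 + 102))*40 + 156 = (-19/401)*40 + 156 = ((1/401)*(-19))*40 + 156 = -19/401*40 + 156 = -760/401 + 156 = 61796/401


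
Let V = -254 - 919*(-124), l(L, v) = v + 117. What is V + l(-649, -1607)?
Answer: 112212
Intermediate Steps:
l(L, v) = 117 + v
V = 113702 (V = -254 + 113956 = 113702)
V + l(-649, -1607) = 113702 + (117 - 1607) = 113702 - 1490 = 112212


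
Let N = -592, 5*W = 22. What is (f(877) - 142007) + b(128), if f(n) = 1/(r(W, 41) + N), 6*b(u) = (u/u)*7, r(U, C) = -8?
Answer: -28401167/200 ≈ -1.4201e+5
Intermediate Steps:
W = 22/5 (W = (⅕)*22 = 22/5 ≈ 4.4000)
b(u) = 7/6 (b(u) = ((u/u)*7)/6 = (1*7)/6 = (⅙)*7 = 7/6)
f(n) = -1/600 (f(n) = 1/(-8 - 592) = 1/(-600) = -1/600)
(f(877) - 142007) + b(128) = (-1/600 - 142007) + 7/6 = -85204201/600 + 7/6 = -28401167/200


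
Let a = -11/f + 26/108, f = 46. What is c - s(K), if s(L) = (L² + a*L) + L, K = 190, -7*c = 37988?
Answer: -181344508/4347 ≈ -41717.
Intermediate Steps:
c = -37988/7 (c = -⅐*37988 = -37988/7 ≈ -5426.9)
a = 1/621 (a = -11/46 + 26/108 = -11*1/46 + 26*(1/108) = -11/46 + 13/54 = 1/621 ≈ 0.0016103)
s(L) = L² + 622*L/621 (s(L) = (L² + L/621) + L = L² + 622*L/621)
c - s(K) = -37988/7 - 190*(622 + 621*190)/621 = -37988/7 - 190*(622 + 117990)/621 = -37988/7 - 190*118612/621 = -37988/7 - 1*22536280/621 = -37988/7 - 22536280/621 = -181344508/4347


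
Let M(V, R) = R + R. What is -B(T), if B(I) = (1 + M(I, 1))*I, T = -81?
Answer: 243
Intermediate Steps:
M(V, R) = 2*R
B(I) = 3*I (B(I) = (1 + 2*1)*I = (1 + 2)*I = 3*I)
-B(T) = -3*(-81) = -1*(-243) = 243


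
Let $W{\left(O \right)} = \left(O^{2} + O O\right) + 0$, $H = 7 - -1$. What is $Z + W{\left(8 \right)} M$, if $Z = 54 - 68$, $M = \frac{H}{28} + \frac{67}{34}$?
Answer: $\frac{32702}{119} \approx 274.81$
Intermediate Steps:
$H = 8$ ($H = 7 + 1 = 8$)
$W{\left(O \right)} = 2 O^{2}$ ($W{\left(O \right)} = \left(O^{2} + O^{2}\right) + 0 = 2 O^{2} + 0 = 2 O^{2}$)
$M = \frac{537}{238}$ ($M = \frac{8}{28} + \frac{67}{34} = 8 \cdot \frac{1}{28} + 67 \cdot \frac{1}{34} = \frac{2}{7} + \frac{67}{34} = \frac{537}{238} \approx 2.2563$)
$Z = -14$
$Z + W{\left(8 \right)} M = -14 + 2 \cdot 8^{2} \cdot \frac{537}{238} = -14 + 2 \cdot 64 \cdot \frac{537}{238} = -14 + 128 \cdot \frac{537}{238} = -14 + \frac{34368}{119} = \frac{32702}{119}$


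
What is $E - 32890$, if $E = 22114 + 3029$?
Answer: $-7747$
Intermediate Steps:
$E = 25143$
$E - 32890 = 25143 - 32890 = -7747$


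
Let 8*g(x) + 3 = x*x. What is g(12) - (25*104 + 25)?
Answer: -20859/8 ≈ -2607.4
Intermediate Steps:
g(x) = -3/8 + x²/8 (g(x) = -3/8 + (x*x)/8 = -3/8 + x²/8)
g(12) - (25*104 + 25) = (-3/8 + (⅛)*12²) - (25*104 + 25) = (-3/8 + (⅛)*144) - (2600 + 25) = (-3/8 + 18) - 1*2625 = 141/8 - 2625 = -20859/8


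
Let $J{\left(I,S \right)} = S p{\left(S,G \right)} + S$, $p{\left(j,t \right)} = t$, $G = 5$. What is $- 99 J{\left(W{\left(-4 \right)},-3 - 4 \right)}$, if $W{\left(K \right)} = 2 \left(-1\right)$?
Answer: $4158$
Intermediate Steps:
$W{\left(K \right)} = -2$
$J{\left(I,S \right)} = 6 S$ ($J{\left(I,S \right)} = S 5 + S = 5 S + S = 6 S$)
$- 99 J{\left(W{\left(-4 \right)},-3 - 4 \right)} = - 99 \cdot 6 \left(-3 - 4\right) = - 99 \cdot 6 \left(-7\right) = \left(-99\right) \left(-42\right) = 4158$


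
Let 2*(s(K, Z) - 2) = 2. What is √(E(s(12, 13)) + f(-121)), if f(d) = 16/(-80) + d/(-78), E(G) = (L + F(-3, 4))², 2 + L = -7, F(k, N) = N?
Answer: √4008030/390 ≈ 5.1333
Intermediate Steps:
L = -9 (L = -2 - 7 = -9)
s(K, Z) = 3 (s(K, Z) = 2 + (½)*2 = 2 + 1 = 3)
E(G) = 25 (E(G) = (-9 + 4)² = (-5)² = 25)
f(d) = -⅕ - d/78 (f(d) = 16*(-1/80) + d*(-1/78) = -⅕ - d/78)
√(E(s(12, 13)) + f(-121)) = √(25 + (-⅕ - 1/78*(-121))) = √(25 + (-⅕ + 121/78)) = √(25 + 527/390) = √(10277/390) = √4008030/390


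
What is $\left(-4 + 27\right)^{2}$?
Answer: $529$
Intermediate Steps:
$\left(-4 + 27\right)^{2} = 23^{2} = 529$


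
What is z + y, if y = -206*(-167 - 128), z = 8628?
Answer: 69398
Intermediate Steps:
y = 60770 (y = -206*(-295) = 60770)
z + y = 8628 + 60770 = 69398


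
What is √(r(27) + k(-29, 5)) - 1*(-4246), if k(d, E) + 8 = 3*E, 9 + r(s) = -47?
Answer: 4246 + 7*I ≈ 4246.0 + 7.0*I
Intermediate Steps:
r(s) = -56 (r(s) = -9 - 47 = -56)
k(d, E) = -8 + 3*E
√(r(27) + k(-29, 5)) - 1*(-4246) = √(-56 + (-8 + 3*5)) - 1*(-4246) = √(-56 + (-8 + 15)) + 4246 = √(-56 + 7) + 4246 = √(-49) + 4246 = 7*I + 4246 = 4246 + 7*I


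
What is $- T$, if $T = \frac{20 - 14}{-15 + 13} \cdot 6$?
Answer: $18$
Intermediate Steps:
$T = -18$ ($T = \frac{6}{-2} \cdot 6 = 6 \left(- \frac{1}{2}\right) 6 = \left(-3\right) 6 = -18$)
$- T = \left(-1\right) \left(-18\right) = 18$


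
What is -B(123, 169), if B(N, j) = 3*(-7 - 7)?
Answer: 42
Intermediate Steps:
B(N, j) = -42 (B(N, j) = 3*(-14) = -42)
-B(123, 169) = -1*(-42) = 42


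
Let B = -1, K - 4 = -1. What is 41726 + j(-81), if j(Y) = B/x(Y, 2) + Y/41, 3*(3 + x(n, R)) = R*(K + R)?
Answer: 1710562/41 ≈ 41721.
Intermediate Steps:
K = 3 (K = 4 - 1 = 3)
x(n, R) = -3 + R*(3 + R)/3 (x(n, R) = -3 + (R*(3 + R))/3 = -3 + R*(3 + R)/3)
j(Y) = -3 + Y/41 (j(Y) = -1/(-3 + 2 + (⅓)*2²) + Y/41 = -1/(-3 + 2 + (⅓)*4) + Y*(1/41) = -1/(-3 + 2 + 4/3) + Y/41 = -1/⅓ + Y/41 = -1*3 + Y/41 = -3 + Y/41)
41726 + j(-81) = 41726 + (-3 + (1/41)*(-81)) = 41726 + (-3 - 81/41) = 41726 - 204/41 = 1710562/41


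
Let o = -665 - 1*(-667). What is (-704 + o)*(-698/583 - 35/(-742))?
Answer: 470691/583 ≈ 807.36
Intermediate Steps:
o = 2 (o = -665 + 667 = 2)
(-704 + o)*(-698/583 - 35/(-742)) = (-704 + 2)*(-698/583 - 35/(-742)) = -702*(-698*1/583 - 35*(-1/742)) = -702*(-698/583 + 5/106) = -702*(-1341/1166) = 470691/583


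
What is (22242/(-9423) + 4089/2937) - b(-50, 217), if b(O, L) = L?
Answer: -670260586/3075039 ≈ -217.97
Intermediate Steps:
(22242/(-9423) + 4089/2937) - b(-50, 217) = (22242/(-9423) + 4089/2937) - 1*217 = (22242*(-1/9423) + 4089*(1/2937)) - 217 = (-7414/3141 + 1363/979) - 217 = -2977123/3075039 - 217 = -670260586/3075039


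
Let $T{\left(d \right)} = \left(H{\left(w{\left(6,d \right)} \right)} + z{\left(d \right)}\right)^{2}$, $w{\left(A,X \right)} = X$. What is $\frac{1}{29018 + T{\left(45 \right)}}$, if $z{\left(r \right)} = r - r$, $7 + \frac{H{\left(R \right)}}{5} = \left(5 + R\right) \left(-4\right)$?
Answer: $\frac{1}{1100243} \approx 9.0889 \cdot 10^{-7}$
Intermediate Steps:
$H{\left(R \right)} = -135 - 20 R$ ($H{\left(R \right)} = -35 + 5 \left(5 + R\right) \left(-4\right) = -35 + 5 \left(-20 - 4 R\right) = -35 - \left(100 + 20 R\right) = -135 - 20 R$)
$z{\left(r \right)} = 0$
$T{\left(d \right)} = \left(-135 - 20 d\right)^{2}$ ($T{\left(d \right)} = \left(\left(-135 - 20 d\right) + 0\right)^{2} = \left(-135 - 20 d\right)^{2}$)
$\frac{1}{29018 + T{\left(45 \right)}} = \frac{1}{29018 + 25 \left(27 + 4 \cdot 45\right)^{2}} = \frac{1}{29018 + 25 \left(27 + 180\right)^{2}} = \frac{1}{29018 + 25 \cdot 207^{2}} = \frac{1}{29018 + 25 \cdot 42849} = \frac{1}{29018 + 1071225} = \frac{1}{1100243}$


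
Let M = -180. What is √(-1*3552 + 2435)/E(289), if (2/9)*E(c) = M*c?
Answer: -I*√1117/234090 ≈ -0.00014277*I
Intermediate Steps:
E(c) = -810*c (E(c) = 9*(-180*c)/2 = -810*c)
√(-1*3552 + 2435)/E(289) = √(-1*3552 + 2435)/((-810*289)) = √(-3552 + 2435)/(-234090) = √(-1117)*(-1/234090) = (I*√1117)*(-1/234090) = -I*√1117/234090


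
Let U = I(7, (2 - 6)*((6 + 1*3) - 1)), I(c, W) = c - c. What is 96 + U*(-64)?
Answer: 96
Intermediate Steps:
I(c, W) = 0
U = 0
96 + U*(-64) = 96 + 0*(-64) = 96 + 0 = 96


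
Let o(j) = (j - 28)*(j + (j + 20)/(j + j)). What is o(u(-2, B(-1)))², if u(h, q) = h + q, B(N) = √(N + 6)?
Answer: 2940645/4 + 311500*√5 ≈ 1.4317e+6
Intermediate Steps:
B(N) = √(6 + N)
o(j) = (-28 + j)*(j + (20 + j)/(2*j)) (o(j) = (-28 + j)*(j + (20 + j)/((2*j))) = (-28 + j)*(j + (20 + j)*(1/(2*j))) = (-28 + j)*(j + (20 + j)/(2*j)))
o(u(-2, B(-1)))² = (-4 + (-2 + √(6 - 1))² - 280/(-2 + √(6 - 1)) - 55*(-2 + √(6 - 1))/2)² = (-4 + (-2 + √5)² - 280/(-2 + √5) - 55*(-2 + √5)/2)² = (-4 + (-2 + √5)² - 280/(-2 + √5) + (55 - 55*√5/2))² = (51 + (-2 + √5)² - 280/(-2 + √5) - 55*√5/2)²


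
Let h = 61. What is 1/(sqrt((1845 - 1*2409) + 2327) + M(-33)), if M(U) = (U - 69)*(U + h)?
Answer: -2856/8154973 - sqrt(1763)/8154973 ≈ -0.00035536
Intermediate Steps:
M(U) = (-69 + U)*(61 + U) (M(U) = (U - 69)*(U + 61) = (-69 + U)*(61 + U))
1/(sqrt((1845 - 1*2409) + 2327) + M(-33)) = 1/(sqrt((1845 - 1*2409) + 2327) + (-4209 + (-33)**2 - 8*(-33))) = 1/(sqrt((1845 - 2409) + 2327) + (-4209 + 1089 + 264)) = 1/(sqrt(-564 + 2327) - 2856) = 1/(sqrt(1763) - 2856) = 1/(-2856 + sqrt(1763))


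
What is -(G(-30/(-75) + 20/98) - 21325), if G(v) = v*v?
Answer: 1280011221/60025 ≈ 21325.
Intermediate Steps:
G(v) = v**2
-(G(-30/(-75) + 20/98) - 21325) = -((-30/(-75) + 20/98)**2 - 21325) = -((-30*(-1/75) + 20*(1/98))**2 - 21325) = -((2/5 + 10/49)**2 - 21325) = -((148/245)**2 - 21325) = -(21904/60025 - 21325) = -1*(-1280011221/60025) = 1280011221/60025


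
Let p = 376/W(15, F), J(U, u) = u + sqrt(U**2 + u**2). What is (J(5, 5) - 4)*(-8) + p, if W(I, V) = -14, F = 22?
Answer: -244/7 - 40*sqrt(2) ≈ -91.426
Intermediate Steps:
p = -188/7 (p = 376/(-14) = 376*(-1/14) = -188/7 ≈ -26.857)
(J(5, 5) - 4)*(-8) + p = ((5 + sqrt(5**2 + 5**2)) - 4)*(-8) - 188/7 = ((5 + sqrt(25 + 25)) - 4)*(-8) - 188/7 = ((5 + sqrt(50)) - 4)*(-8) - 188/7 = ((5 + 5*sqrt(2)) - 4)*(-8) - 188/7 = (1 + 5*sqrt(2))*(-8) - 188/7 = (-8 - 40*sqrt(2)) - 188/7 = -244/7 - 40*sqrt(2)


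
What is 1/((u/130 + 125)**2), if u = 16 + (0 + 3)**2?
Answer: 676/10595025 ≈ 6.3804e-5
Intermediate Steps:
u = 25 (u = 16 + 3**2 = 16 + 9 = 25)
1/((u/130 + 125)**2) = 1/((25/130 + 125)**2) = 1/((25*(1/130) + 125)**2) = 1/((5/26 + 125)**2) = 1/((3255/26)**2) = 1/(10595025/676) = 676/10595025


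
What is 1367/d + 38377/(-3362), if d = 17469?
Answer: -665811959/58730778 ≈ -11.337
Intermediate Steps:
1367/d + 38377/(-3362) = 1367/17469 + 38377/(-3362) = 1367*(1/17469) + 38377*(-1/3362) = 1367/17469 - 38377/3362 = -665811959/58730778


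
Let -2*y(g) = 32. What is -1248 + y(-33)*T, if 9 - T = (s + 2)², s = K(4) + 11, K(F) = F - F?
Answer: 1312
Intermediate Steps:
K(F) = 0
s = 11 (s = 0 + 11 = 11)
y(g) = -16 (y(g) = -½*32 = -16)
T = -160 (T = 9 - (11 + 2)² = 9 - 1*13² = 9 - 1*169 = 9 - 169 = -160)
-1248 + y(-33)*T = -1248 - 16*(-160) = -1248 + 2560 = 1312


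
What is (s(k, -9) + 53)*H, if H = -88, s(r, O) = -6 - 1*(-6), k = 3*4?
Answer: -4664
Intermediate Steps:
k = 12
s(r, O) = 0 (s(r, O) = -6 + 6 = 0)
(s(k, -9) + 53)*H = (0 + 53)*(-88) = 53*(-88) = -4664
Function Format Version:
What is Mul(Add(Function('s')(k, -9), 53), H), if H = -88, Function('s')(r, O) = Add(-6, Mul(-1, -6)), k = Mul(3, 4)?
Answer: -4664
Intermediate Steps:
k = 12
Function('s')(r, O) = 0 (Function('s')(r, O) = Add(-6, 6) = 0)
Mul(Add(Function('s')(k, -9), 53), H) = Mul(Add(0, 53), -88) = Mul(53, -88) = -4664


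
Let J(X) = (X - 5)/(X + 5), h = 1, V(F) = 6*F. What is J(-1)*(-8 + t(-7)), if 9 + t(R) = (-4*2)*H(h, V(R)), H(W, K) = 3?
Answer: 123/2 ≈ 61.500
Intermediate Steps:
J(X) = (-5 + X)/(5 + X)
t(R) = -33 (t(R) = -9 - 4*2*3 = -9 - 8*3 = -9 - 24 = -33)
J(-1)*(-8 + t(-7)) = ((-5 - 1)/(5 - 1))*(-8 - 33) = (-6/4)*(-41) = ((¼)*(-6))*(-41) = -3/2*(-41) = 123/2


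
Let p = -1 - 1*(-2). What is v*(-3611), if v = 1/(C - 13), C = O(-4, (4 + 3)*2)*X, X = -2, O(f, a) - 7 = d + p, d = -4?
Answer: 3611/21 ≈ 171.95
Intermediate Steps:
p = 1 (p = -1 + 2 = 1)
O(f, a) = 4 (O(f, a) = 7 + (-4 + 1) = 7 - 3 = 4)
C = -8 (C = 4*(-2) = -8)
v = -1/21 (v = 1/(-8 - 13) = 1/(-21) = -1/21 ≈ -0.047619)
v*(-3611) = -1/21*(-3611) = 3611/21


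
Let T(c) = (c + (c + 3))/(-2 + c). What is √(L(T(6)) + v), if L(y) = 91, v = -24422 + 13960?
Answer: I*√10371 ≈ 101.84*I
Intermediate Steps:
v = -10462
T(c) = (3 + 2*c)/(-2 + c) (T(c) = (c + (3 + c))/(-2 + c) = (3 + 2*c)/(-2 + c))
√(L(T(6)) + v) = √(91 - 10462) = √(-10371) = I*√10371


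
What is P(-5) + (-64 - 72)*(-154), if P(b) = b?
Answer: 20939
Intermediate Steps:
P(-5) + (-64 - 72)*(-154) = -5 + (-64 - 72)*(-154) = -5 - 136*(-154) = -5 + 20944 = 20939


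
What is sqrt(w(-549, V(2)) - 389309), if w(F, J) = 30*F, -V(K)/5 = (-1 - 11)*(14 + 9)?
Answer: I*sqrt(405779) ≈ 637.01*I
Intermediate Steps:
V(K) = 1380 (V(K) = -5*(-1 - 11)*(14 + 9) = -(-60)*23 = -5*(-276) = 1380)
sqrt(w(-549, V(2)) - 389309) = sqrt(30*(-549) - 389309) = sqrt(-16470 - 389309) = sqrt(-405779) = I*sqrt(405779)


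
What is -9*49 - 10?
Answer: -451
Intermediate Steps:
-9*49 - 10 = -441 - 10 = -451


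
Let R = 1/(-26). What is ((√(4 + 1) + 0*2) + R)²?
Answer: 3381/676 - √5/13 ≈ 4.8295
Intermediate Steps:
R = -1/26 ≈ -0.038462
((√(4 + 1) + 0*2) + R)² = ((√(4 + 1) + 0*2) - 1/26)² = ((√5 + 0) - 1/26)² = (√5 - 1/26)² = (-1/26 + √5)²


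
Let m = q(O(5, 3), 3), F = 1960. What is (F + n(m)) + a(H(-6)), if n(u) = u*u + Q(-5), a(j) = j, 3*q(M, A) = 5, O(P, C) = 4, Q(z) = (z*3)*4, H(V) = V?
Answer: 17071/9 ≈ 1896.8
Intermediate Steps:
Q(z) = 12*z (Q(z) = (3*z)*4 = 12*z)
q(M, A) = 5/3 (q(M, A) = (⅓)*5 = 5/3)
m = 5/3 ≈ 1.6667
n(u) = -60 + u² (n(u) = u*u + 12*(-5) = u² - 60 = -60 + u²)
(F + n(m)) + a(H(-6)) = (1960 + (-60 + (5/3)²)) - 6 = (1960 + (-60 + 25/9)) - 6 = (1960 - 515/9) - 6 = 17125/9 - 6 = 17071/9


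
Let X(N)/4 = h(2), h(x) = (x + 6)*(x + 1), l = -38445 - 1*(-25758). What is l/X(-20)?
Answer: -4229/32 ≈ -132.16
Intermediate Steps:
l = -12687 (l = -38445 + 25758 = -12687)
h(x) = (1 + x)*(6 + x) (h(x) = (6 + x)*(1 + x) = (1 + x)*(6 + x))
X(N) = 96 (X(N) = 4*(6 + 2**2 + 7*2) = 4*(6 + 4 + 14) = 4*24 = 96)
l/X(-20) = -12687/96 = -12687*1/96 = -4229/32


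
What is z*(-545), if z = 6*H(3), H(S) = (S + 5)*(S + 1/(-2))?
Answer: -65400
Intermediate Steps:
H(S) = (5 + S)*(-1/2 + S) (H(S) = (5 + S)*(S - 1/2) = (5 + S)*(-1/2 + S))
z = 120 (z = 6*(-5/2 + 3**2 + (9/2)*3) = 6*(-5/2 + 9 + 27/2) = 6*20 = 120)
z*(-545) = 120*(-545) = -65400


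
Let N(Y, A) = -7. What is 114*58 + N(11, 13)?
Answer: 6605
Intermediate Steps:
114*58 + N(11, 13) = 114*58 - 7 = 6612 - 7 = 6605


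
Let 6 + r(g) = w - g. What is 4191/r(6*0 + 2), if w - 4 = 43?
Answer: 1397/13 ≈ 107.46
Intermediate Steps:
w = 47 (w = 4 + 43 = 47)
r(g) = 41 - g (r(g) = -6 + (47 - g) = 41 - g)
4191/r(6*0 + 2) = 4191/(41 - (6*0 + 2)) = 4191/(41 - (0 + 2)) = 4191/(41 - 1*2) = 4191/(41 - 2) = 4191/39 = 4191*(1/39) = 1397/13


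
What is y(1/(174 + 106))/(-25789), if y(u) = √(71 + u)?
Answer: -141*√70/3610460 ≈ -0.00032674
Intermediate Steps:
y(1/(174 + 106))/(-25789) = √(71 + 1/(174 + 106))/(-25789) = √(71 + 1/280)*(-1/25789) = √(19881/280)*(-1/25789) = (141*√70/140)*(-1/25789) = -141*√70/3610460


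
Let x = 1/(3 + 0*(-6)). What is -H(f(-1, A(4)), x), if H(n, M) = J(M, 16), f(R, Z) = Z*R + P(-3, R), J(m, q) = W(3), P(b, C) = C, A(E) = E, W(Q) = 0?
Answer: 0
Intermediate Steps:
J(m, q) = 0
x = 1/3 (x = 1/(3 + 0) = 1/3 ≈ 0.33333)
f(R, Z) = R + R*Z (f(R, Z) = Z*R + R = R*Z + R = R + R*Z)
H(n, M) = 0
-H(f(-1, A(4)), x) = -1*0 = 0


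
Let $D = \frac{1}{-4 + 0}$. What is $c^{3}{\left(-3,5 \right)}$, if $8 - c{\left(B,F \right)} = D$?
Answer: $\frac{35937}{64} \approx 561.52$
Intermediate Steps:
$D = - \frac{1}{4}$ ($D = \frac{1}{-4} = - \frac{1}{4} \approx -0.25$)
$c{\left(B,F \right)} = \frac{33}{4}$ ($c{\left(B,F \right)} = 8 - - \frac{1}{4} = 8 + \frac{1}{4} = \frac{33}{4}$)
$c^{3}{\left(-3,5 \right)} = \left(\frac{33}{4}\right)^{3} = \frac{35937}{64}$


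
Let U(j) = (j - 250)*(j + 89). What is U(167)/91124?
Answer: -5312/22781 ≈ -0.23318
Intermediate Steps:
U(j) = (-250 + j)*(89 + j)
U(167)/91124 = (-22250 + 167² - 161*167)/91124 = (-22250 + 27889 - 26887)*(1/91124) = -21248*1/91124 = -5312/22781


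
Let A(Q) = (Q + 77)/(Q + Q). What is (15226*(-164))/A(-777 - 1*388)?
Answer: -363634945/68 ≈ -5.3476e+6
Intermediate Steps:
A(Q) = (77 + Q)/(2*Q) (A(Q) = (77 + Q)/((2*Q)) = (77 + Q)*(1/(2*Q)) = (77 + Q)/(2*Q))
(15226*(-164))/A(-777 - 1*388) = (15226*(-164))/(((77 + (-777 - 1*388))/(2*(-777 - 1*388)))) = -2497064*2*(-777 - 388)/(77 + (-777 - 388)) = -2497064*(-2330/(77 - 1165)) = -2497064/((½)*(-1/1165)*(-1088)) = -2497064/544/1165 = -2497064*1165/544 = -363634945/68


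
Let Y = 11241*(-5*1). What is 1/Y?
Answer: -1/56205 ≈ -1.7792e-5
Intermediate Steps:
Y = -56205 (Y = 11241*(-5) = -56205)
1/Y = 1/(-56205) = -1/56205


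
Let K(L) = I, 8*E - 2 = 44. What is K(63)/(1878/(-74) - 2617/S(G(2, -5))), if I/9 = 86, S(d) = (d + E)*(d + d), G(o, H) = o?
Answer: -443889/62969 ≈ -7.0493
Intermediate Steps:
E = 23/4 (E = ¼ + (⅛)*44 = ¼ + 11/2 = 23/4 ≈ 5.7500)
S(d) = 2*d*(23/4 + d) (S(d) = (d + 23/4)*(d + d) = (23/4 + d)*(2*d) = 2*d*(23/4 + d))
I = 774 (I = 9*86 = 774)
K(L) = 774
K(63)/(1878/(-74) - 2617/S(G(2, -5))) = 774/(1878/(-74) - 2617/(23 + 4*2)) = 774/(1878*(-1/74) - 2617/(23 + 8)) = 774/(-939/37 - 2617/((½)*2*31)) = 774/(-939/37 - 2617/31) = 774/(-125938/1147) = 774*(-1147/125938) = -443889/62969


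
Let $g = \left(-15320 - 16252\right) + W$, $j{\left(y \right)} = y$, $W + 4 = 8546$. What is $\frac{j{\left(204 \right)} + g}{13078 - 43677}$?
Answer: $\frac{22826}{30599} \approx 0.74597$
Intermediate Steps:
$W = 8542$ ($W = -4 + 8546 = 8542$)
$g = -23030$ ($g = \left(-15320 - 16252\right) + 8542 = -31572 + 8542 = -23030$)
$\frac{j{\left(204 \right)} + g}{13078 - 43677} = \frac{204 - 23030}{13078 - 43677} = - \frac{22826}{-30599} = \left(-22826\right) \left(- \frac{1}{30599}\right) = \frac{22826}{30599}$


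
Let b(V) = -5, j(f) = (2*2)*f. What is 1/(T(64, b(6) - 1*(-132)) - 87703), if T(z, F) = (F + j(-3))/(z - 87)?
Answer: -1/87708 ≈ -1.1401e-5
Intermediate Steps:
j(f) = 4*f
T(z, F) = (-12 + F)/(-87 + z) (T(z, F) = (F + 4*(-3))/(z - 87) = (F - 12)/(-87 + z) = (-12 + F)/(-87 + z))
1/(T(64, b(6) - 1*(-132)) - 87703) = 1/((-12 + (-5 - 1*(-132)))/(-87 + 64) - 87703) = 1/((-12 + (-5 + 132))/(-23) - 87703) = 1/(-(-12 + 127)/23 - 87703) = 1/(-1/23*115 - 87703) = 1/(-5 - 87703) = 1/(-87708) = -1/87708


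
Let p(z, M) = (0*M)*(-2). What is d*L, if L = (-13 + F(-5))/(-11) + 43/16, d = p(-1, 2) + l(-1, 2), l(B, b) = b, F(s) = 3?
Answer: 633/88 ≈ 7.1932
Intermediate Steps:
p(z, M) = 0 (p(z, M) = 0*(-2) = 0)
d = 2 (d = 0 + 2 = 2)
L = 633/176 (L = (-13 + 3)/(-11) + 43/16 = -10*(-1/11) + 43*(1/16) = 10/11 + 43/16 = 633/176 ≈ 3.5966)
d*L = 2*(633/176) = 633/88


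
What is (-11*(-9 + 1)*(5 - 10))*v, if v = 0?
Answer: 0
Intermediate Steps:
(-11*(-9 + 1)*(5 - 10))*v = -11*(-9 + 1)*(5 - 10)*0 = -(-88)*(-5)*0 = -11*40*0 = -440*0 = 0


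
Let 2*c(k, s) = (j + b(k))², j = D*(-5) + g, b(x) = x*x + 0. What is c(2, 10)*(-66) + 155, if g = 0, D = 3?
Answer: -3838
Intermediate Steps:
b(x) = x² (b(x) = x² + 0 = x²)
j = -15 (j = 3*(-5) + 0 = -15 + 0 = -15)
c(k, s) = (-15 + k²)²/2
c(2, 10)*(-66) + 155 = ((-15 + 2²)²/2)*(-66) + 155 = ((-15 + 4)²/2)*(-66) + 155 = ((½)*(-11)²)*(-66) + 155 = ((½)*121)*(-66) + 155 = (121/2)*(-66) + 155 = -3993 + 155 = -3838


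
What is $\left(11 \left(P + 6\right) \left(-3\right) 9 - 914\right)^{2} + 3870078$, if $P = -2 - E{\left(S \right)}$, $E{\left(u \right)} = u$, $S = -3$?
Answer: $12828127$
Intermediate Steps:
$P = 1$ ($P = -2 - -3 = -2 + 3 = 1$)
$\left(11 \left(P + 6\right) \left(-3\right) 9 - 914\right)^{2} + 3870078 = \left(11 \left(1 + 6\right) \left(-3\right) 9 - 914\right)^{2} + 3870078 = \left(11 \cdot 7 \left(-3\right) 9 - 914\right)^{2} + 3870078 = \left(11 \left(-21\right) 9 - 914\right)^{2} + 3870078 = \left(\left(-231\right) 9 - 914\right)^{2} + 3870078 = \left(-2079 - 914\right)^{2} + 3870078 = \left(-2993\right)^{2} + 3870078 = 8958049 + 3870078 = 12828127$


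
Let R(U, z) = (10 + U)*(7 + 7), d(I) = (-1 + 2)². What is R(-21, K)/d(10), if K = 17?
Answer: -154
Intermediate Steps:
d(I) = 1 (d(I) = 1² = 1)
R(U, z) = 140 + 14*U (R(U, z) = (10 + U)*14 = 140 + 14*U)
R(-21, K)/d(10) = (140 + 14*(-21))/1 = (140 - 294)*1 = -154*1 = -154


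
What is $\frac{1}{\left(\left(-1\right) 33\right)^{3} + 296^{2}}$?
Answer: $\frac{1}{51679} \approx 1.935 \cdot 10^{-5}$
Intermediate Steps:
$\frac{1}{\left(\left(-1\right) 33\right)^{3} + 296^{2}} = \frac{1}{\left(-33\right)^{3} + 87616} = \frac{1}{-35937 + 87616} = \frac{1}{51679}$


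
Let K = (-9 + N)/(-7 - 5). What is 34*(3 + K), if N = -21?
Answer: 187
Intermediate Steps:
K = 5/2 (K = (-9 - 21)/(-7 - 5) = -30/(-12) = -30*(-1/12) = 5/2 ≈ 2.5000)
34*(3 + K) = 34*(3 + 5/2) = 34*(11/2) = 187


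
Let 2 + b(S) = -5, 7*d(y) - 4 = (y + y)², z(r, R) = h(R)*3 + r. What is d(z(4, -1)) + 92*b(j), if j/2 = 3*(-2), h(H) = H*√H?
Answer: -4476/7 - 96*I/7 ≈ -639.43 - 13.714*I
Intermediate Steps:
h(H) = H^(3/2)
z(r, R) = r + 3*R^(3/2) (z(r, R) = R^(3/2)*3 + r = 3*R^(3/2) + r = r + 3*R^(3/2))
d(y) = 4/7 + 4*y²/7 (d(y) = 4/7 + (y + y)²/7 = 4/7 + (2*y)²/7 = 4/7 + (4*y²)/7 = 4/7 + 4*y²/7)
j = -12 (j = 2*(3*(-2)) = 2*(-6) = -12)
b(S) = -7 (b(S) = -2 - 5 = -7)
d(z(4, -1)) + 92*b(j) = (4/7 + 4*(4 + 3*(-1)^(3/2))²/7) + 92*(-7) = (4/7 + 4*(4 + 3*(-I))²/7) - 644 = (4/7 + 4*(4 - 3*I)²/7) - 644 = -4504/7 + 4*(4 - 3*I)²/7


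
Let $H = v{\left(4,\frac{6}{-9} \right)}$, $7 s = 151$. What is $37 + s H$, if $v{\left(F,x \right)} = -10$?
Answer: $- \frac{1251}{7} \approx -178.71$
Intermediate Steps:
$s = \frac{151}{7}$ ($s = \frac{1}{7} \cdot 151 = \frac{151}{7} \approx 21.571$)
$H = -10$
$37 + s H = 37 + \frac{151}{7} \left(-10\right) = 37 - \frac{1510}{7} = - \frac{1251}{7}$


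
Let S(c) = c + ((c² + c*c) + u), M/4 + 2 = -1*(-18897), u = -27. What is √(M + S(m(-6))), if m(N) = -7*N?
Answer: √79123 ≈ 281.29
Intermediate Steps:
M = 75580 (M = -8 + 4*(-1*(-18897)) = -8 + 4*18897 = -8 + 75588 = 75580)
S(c) = -27 + c + 2*c² (S(c) = c + ((c² + c*c) - 27) = c + ((c² + c²) - 27) = c + (2*c² - 27) = c + (-27 + 2*c²) = -27 + c + 2*c²)
√(M + S(m(-6))) = √(75580 + (-27 - 7*(-6) + 2*(-7*(-6))²)) = √(75580 + (-27 + 42 + 2*42²)) = √(75580 + (-27 + 42 + 2*1764)) = √(75580 + (-27 + 42 + 3528)) = √(75580 + 3543) = √79123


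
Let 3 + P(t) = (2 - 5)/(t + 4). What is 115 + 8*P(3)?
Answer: 613/7 ≈ 87.571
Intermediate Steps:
P(t) = -3 - 3/(4 + t) (P(t) = -3 + (2 - 5)/(t + 4) = -3 - 3/(4 + t))
115 + 8*P(3) = 115 + 8*(3*(-5 - 1*3)/(4 + 3)) = 115 + 8*(3*(-5 - 3)/7) = 115 + 8*(3*(⅐)*(-8)) = 115 + 8*(-24/7) = 115 - 192/7 = 613/7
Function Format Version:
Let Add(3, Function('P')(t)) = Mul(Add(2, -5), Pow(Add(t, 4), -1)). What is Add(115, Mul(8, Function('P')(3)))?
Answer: Rational(613, 7) ≈ 87.571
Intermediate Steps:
Function('P')(t) = Add(-3, Mul(-3, Pow(Add(4, t), -1))) (Function('P')(t) = Add(-3, Mul(Add(2, -5), Pow(Add(t, 4), -1))) = Add(-3, Mul(-3, Pow(Add(4, t), -1))))
Add(115, Mul(8, Function('P')(3))) = Add(115, Mul(8, Mul(3, Pow(Add(4, 3), -1), Add(-5, Mul(-1, 3))))) = Add(115, Mul(8, Mul(3, Pow(7, -1), Add(-5, -3)))) = Add(115, Mul(8, Mul(3, Rational(1, 7), -8))) = Add(115, Mul(8, Rational(-24, 7))) = Add(115, Rational(-192, 7)) = Rational(613, 7)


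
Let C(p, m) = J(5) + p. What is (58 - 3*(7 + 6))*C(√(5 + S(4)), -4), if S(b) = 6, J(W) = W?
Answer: 95 + 19*√11 ≈ 158.02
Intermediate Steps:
C(p, m) = 5 + p
(58 - 3*(7 + 6))*C(√(5 + S(4)), -4) = (58 - 3*(7 + 6))*(5 + √(5 + 6)) = (58 - 3*13)*(5 + √11) = (58 - 39)*(5 + √11) = 19*(5 + √11) = 95 + 19*√11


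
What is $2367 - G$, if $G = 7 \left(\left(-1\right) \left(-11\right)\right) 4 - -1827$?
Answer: $232$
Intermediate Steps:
$G = 2135$ ($G = 7 \cdot 11 \cdot 4 + 1827 = 77 \cdot 4 + 1827 = 308 + 1827 = 2135$)
$2367 - G = 2367 - 2135 = 232$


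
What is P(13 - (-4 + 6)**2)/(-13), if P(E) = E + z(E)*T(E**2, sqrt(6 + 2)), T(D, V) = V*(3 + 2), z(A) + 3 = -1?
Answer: -9/13 + 40*sqrt(2)/13 ≈ 3.6591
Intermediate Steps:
z(A) = -4 (z(A) = -3 - 1 = -4)
T(D, V) = 5*V (T(D, V) = V*5 = 5*V)
P(E) = E - 40*sqrt(2) (P(E) = E - 20*sqrt(6 + 2) = E - 20*sqrt(8) = E - 20*2*sqrt(2) = E - 40*sqrt(2))
P(13 - (-4 + 6)**2)/(-13) = ((13 - (-4 + 6)**2) - 40*sqrt(2))/(-13) = ((13 - 1*2**2) - 40*sqrt(2))*(-1/13) = ((13 - 1*4) - 40*sqrt(2))*(-1/13) = ((13 - 4) - 40*sqrt(2))*(-1/13) = (9 - 40*sqrt(2))*(-1/13) = -9/13 + 40*sqrt(2)/13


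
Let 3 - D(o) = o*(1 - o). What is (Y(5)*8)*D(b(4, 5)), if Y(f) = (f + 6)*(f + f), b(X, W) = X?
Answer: 13200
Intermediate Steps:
Y(f) = 2*f*(6 + f) (Y(f) = (6 + f)*(2*f) = 2*f*(6 + f))
D(o) = 3 - o*(1 - o)
(Y(5)*8)*D(b(4, 5)) = ((2*5*(6 + 5))*8)*(3 + 4² - 1*4) = ((2*5*11)*8)*(3 + 16 - 4) = (110*8)*15 = 880*15 = 13200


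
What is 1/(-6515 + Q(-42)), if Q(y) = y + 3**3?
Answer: -1/6530 ≈ -0.00015314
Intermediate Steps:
Q(y) = 27 + y (Q(y) = y + 27 = 27 + y)
1/(-6515 + Q(-42)) = 1/(-6515 + (27 - 42)) = 1/(-6515 - 15) = 1/(-6530) = -1/6530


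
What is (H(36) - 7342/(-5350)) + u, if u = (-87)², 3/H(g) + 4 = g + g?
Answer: 1377058753/181900 ≈ 7570.4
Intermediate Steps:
H(g) = 3/(-4 + 2*g) (H(g) = 3/(-4 + (g + g)) = 3/(-4 + 2*g))
u = 7569
(H(36) - 7342/(-5350)) + u = (3/(2*(-2 + 36)) - 7342/(-5350)) + 7569 = ((3/2)/34 - 7342*(-1/5350)) + 7569 = ((3/2)*(1/34) + 3671/2675) + 7569 = (3/68 + 3671/2675) + 7569 = 257653/181900 + 7569 = 1377058753/181900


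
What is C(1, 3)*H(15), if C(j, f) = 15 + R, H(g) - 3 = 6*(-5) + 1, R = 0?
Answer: -390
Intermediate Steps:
H(g) = -26 (H(g) = 3 + (6*(-5) + 1) = 3 + (-30 + 1) = 3 - 29 = -26)
C(j, f) = 15 (C(j, f) = 15 + 0 = 15)
C(1, 3)*H(15) = 15*(-26) = -390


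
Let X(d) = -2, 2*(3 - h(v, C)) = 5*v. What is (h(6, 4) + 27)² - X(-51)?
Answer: 227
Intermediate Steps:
h(v, C) = 3 - 5*v/2
(h(6, 4) + 27)² - X(-51) = ((3 - 5/2*6) + 27)² - 1*(-2) = ((3 - 15) + 27)² + 2 = (-12 + 27)² + 2 = 15² + 2 = 225 + 2 = 227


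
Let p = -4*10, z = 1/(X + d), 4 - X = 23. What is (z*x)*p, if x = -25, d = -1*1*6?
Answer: -40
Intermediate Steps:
X = -19 (X = 4 - 1*23 = 4 - 23 = -19)
d = -6 (d = -1*6 = -6)
z = -1/25 (z = 1/(-19 - 6) = 1/(-25) = -1/25 ≈ -0.040000)
p = -40
(z*x)*p = -1/25*(-25)*(-40) = 1*(-40) = -40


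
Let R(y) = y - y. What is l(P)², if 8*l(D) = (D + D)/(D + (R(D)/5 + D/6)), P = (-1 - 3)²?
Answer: 9/196 ≈ 0.045918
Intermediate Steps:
R(y) = 0
P = 16 (P = (-4)² = 16)
l(D) = 3/14 (l(D) = ((D + D)/(D + (0/5 + D/6)))/8 = ((2*D)/(D + (0*(⅕) + D*(⅙))))/8 = ((2*D)/(D + (0 + D/6)))/8 = ((2*D)/(D + D/6))/8 = ((2*D)/((7*D/6)))/8 = ((2*D)*(6/(7*D)))/8 = (⅛)*(12/7) = 3/14)
l(P)² = (3/14)² = 9/196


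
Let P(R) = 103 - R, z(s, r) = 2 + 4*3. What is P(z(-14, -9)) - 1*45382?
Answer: -45293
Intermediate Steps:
z(s, r) = 14 (z(s, r) = 2 + 12 = 14)
P(z(-14, -9)) - 1*45382 = (103 - 1*14) - 1*45382 = (103 - 14) - 45382 = 89 - 45382 = -45293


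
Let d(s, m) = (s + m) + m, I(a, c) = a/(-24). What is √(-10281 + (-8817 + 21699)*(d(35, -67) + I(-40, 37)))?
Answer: I*√1264129 ≈ 1124.3*I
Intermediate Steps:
I(a, c) = -a/24 (I(a, c) = a*(-1/24) = -a/24)
d(s, m) = s + 2*m (d(s, m) = (m + s) + m = s + 2*m)
√(-10281 + (-8817 + 21699)*(d(35, -67) + I(-40, 37))) = √(-10281 + (-8817 + 21699)*((35 + 2*(-67)) - 1/24*(-40))) = √(-10281 + 12882*((35 - 134) + 5/3)) = √(-10281 + 12882*(-99 + 5/3)) = √(-10281 + 12882*(-292/3)) = √(-10281 - 1253848) = √(-1264129) = I*√1264129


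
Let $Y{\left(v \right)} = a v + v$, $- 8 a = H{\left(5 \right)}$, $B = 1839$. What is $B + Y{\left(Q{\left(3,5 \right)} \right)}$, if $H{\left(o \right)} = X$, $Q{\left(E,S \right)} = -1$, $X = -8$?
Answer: $1837$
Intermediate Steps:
$H{\left(o \right)} = -8$
$a = 1$ ($a = \left(- \frac{1}{8}\right) \left(-8\right) = 1$)
$Y{\left(v \right)} = 2 v$ ($Y{\left(v \right)} = 1 v + v = v + v = 2 v$)
$B + Y{\left(Q{\left(3,5 \right)} \right)} = 1839 + 2 \left(-1\right) = 1839 - 2 = 1837$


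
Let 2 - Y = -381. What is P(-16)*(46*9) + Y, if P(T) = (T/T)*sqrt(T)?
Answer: 383 + 1656*I ≈ 383.0 + 1656.0*I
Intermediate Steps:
Y = 383 (Y = 2 - 1*(-381) = 2 + 381 = 383)
P(T) = sqrt(T) (P(T) = 1*sqrt(T) = sqrt(T))
P(-16)*(46*9) + Y = sqrt(-16)*(46*9) + 383 = (4*I)*414 + 383 = 1656*I + 383 = 383 + 1656*I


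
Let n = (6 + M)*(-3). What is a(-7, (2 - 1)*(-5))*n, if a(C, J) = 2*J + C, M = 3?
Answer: 459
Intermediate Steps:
n = -27 (n = (6 + 3)*(-3) = 9*(-3) = -27)
a(C, J) = C + 2*J
a(-7, (2 - 1)*(-5))*n = (-7 + 2*((2 - 1)*(-5)))*(-27) = (-7 + 2*(1*(-5)))*(-27) = (-7 + 2*(-5))*(-27) = (-7 - 10)*(-27) = -17*(-27) = 459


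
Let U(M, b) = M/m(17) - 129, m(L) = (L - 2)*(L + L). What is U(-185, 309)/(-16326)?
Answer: 13195/1665252 ≈ 0.0079237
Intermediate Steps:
m(L) = 2*L*(-2 + L) (m(L) = (-2 + L)*(2*L) = 2*L*(-2 + L))
U(M, b) = -129 + M/510 (U(M, b) = M/((2*17*(-2 + 17))) - 129 = M/((2*17*15)) - 129 = M/510 - 129 = -129 + M/510)
U(-185, 309)/(-16326) = (-129 + (1/510)*(-185))/(-16326) = (-129 - 37/102)*(-1/16326) = -13195/102*(-1/16326) = 13195/1665252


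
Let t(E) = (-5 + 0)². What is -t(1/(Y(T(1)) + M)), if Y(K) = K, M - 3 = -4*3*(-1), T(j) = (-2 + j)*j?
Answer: -25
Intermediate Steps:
T(j) = j*(-2 + j)
M = 15 (M = 3 - 4*3*(-1) = 3 - 12*(-1) = 3 + 12 = 15)
t(E) = 25 (t(E) = (-5)² = 25)
-t(1/(Y(T(1)) + M)) = -1*25 = -25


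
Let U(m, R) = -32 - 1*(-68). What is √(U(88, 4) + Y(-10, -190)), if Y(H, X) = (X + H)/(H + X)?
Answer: √37 ≈ 6.0828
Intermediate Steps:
U(m, R) = 36 (U(m, R) = -32 + 68 = 36)
Y(H, X) = 1 (Y(H, X) = (H + X)/(H + X) = 1)
√(U(88, 4) + Y(-10, -190)) = √(36 + 1) = √37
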